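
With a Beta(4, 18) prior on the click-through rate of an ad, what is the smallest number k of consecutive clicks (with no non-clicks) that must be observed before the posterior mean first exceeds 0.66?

After k clicks and 0 non-clicks the posterior is Beta(4+k, 18), with mean (4+k)/(4+18+k).
Set (4+k)/(22+k) > 0.66 and solve: k > (0.66·22 − 4)/(1 − 0.66) = 30.941.
The smallest integer exceeding 30.941 is 31, and checking k=31: (35)/(53) = 0.6604 > 0.66.

k = 31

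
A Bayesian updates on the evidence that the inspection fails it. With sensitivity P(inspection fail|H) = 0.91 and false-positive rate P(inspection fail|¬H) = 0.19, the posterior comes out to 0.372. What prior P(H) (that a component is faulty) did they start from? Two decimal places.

P(H) = 0.11

In odds form, posterior odds = prior odds × likelihood ratio, so prior odds = posterior odds ÷ LR.
Posterior odds = 0.372/(1−0.372) = 0.5924. LR = 0.91/0.19 = 4.7895.
Prior odds = 0.5924/4.7895 = 0.1237, so P(H) = 0.1237/(1+0.1237) ≈ 0.11.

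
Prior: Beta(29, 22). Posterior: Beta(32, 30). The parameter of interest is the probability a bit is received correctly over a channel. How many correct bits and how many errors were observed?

3 correct bits and 8 errors

Under Beta–binomial conjugacy the posterior parameters are (α+s, β+f).
Match parameters: s=32−29=3, f=30−22=8.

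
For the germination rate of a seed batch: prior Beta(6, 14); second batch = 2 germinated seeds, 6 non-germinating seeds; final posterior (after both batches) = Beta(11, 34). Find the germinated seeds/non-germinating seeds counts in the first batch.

3 germinated seeds and 14 non-germinating seeds

Because Beta–binomial updating is additive in the counts, the combined data contributed (α_post−α_prior, β_post−β_prior) successes and failures.
Total across both batches: 11−6=5 germinated seeds, 34−14=20 non-germinating seeds.
Subtract the second batch: 5−2=3 germinated seeds and 20−6=14 non-germinating seeds.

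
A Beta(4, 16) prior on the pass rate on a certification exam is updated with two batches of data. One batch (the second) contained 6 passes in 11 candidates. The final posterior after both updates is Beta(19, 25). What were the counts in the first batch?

Sequential conjugate updates are equivalent to a single update on the pooled data, so total successes = posterior α − prior α and total failures = posterior β − prior β.
Total across both batches: 19−4=15 passes, 25−16=9 failures.
Subtract the second batch: 15−6=9 passes and 9−5=4 failures.

9 passes and 4 failures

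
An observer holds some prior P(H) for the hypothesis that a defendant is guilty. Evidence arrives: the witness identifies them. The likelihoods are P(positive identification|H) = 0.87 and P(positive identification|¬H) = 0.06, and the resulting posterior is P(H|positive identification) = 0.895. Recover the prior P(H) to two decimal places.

Bayes' rule in odds form gives O(H|E) = O(H)·[P(E|H)/P(E|¬H)], hence O(H) = O(H|E)/LR.
Posterior odds = 0.895/(1−0.895) = 8.5238. LR = 0.87/0.06 = 14.5000.
Prior odds = 8.5238/14.5000 = 0.5878, so P(H) = 0.5878/(1+0.5878) ≈ 0.37.

P(H) = 0.37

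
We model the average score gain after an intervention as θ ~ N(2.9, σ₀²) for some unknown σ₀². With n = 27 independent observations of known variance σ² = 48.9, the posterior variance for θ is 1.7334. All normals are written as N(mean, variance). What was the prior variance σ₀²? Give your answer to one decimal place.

σ₀² = 40.4

For the Normal–Normal model with known σ², precisions add: τ_n = τ₀ + n/σ².
So 1/σ₀² = 1/1.7334 − 27/48.9 = 0.576901 − 0.552147 = 0.024754.
Hence σ₀² = 1/0.024754 ≈ 40.4.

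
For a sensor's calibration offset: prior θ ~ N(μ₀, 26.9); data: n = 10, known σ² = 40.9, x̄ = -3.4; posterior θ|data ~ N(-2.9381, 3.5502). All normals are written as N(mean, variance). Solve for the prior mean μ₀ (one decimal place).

μ₀ = 0.1

The posterior mean is a precision-weighted average: μ_n = (τ₀μ₀ + τ_data·x̄)/(τ₀+τ_data), with τ₀=1/σ₀² and τ_data=n/σ².
Here τ₀ = 1/26.9 = 0.037175 and τ_data = 10/40.9 = 0.244499, so τ_n = 0.281674.
Rearranging for μ₀: μ₀ = (μ_n·τ_n − τ_data·x̄)/τ₀ = (-2.9381·0.281674 − 0.244499·-3.4) / 0.037175 = 0.003710/0.037175 ≈ 0.1.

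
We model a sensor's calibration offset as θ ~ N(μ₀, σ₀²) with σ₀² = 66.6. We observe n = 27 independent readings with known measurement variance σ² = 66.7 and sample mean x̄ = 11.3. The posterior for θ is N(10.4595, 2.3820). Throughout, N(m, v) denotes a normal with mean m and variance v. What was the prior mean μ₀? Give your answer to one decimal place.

With known observation variance, the Normal–Normal posterior has precision τ_n = τ₀ + n/σ² and mean μ_n = (τ₀μ₀ + (n/σ²)x̄)/τ_n.
Here τ₀ = 1/66.6 = 0.015015 and τ_data = 27/66.7 = 0.404798, so τ_n = 0.419813.
Rearranging for μ₀: μ₀ = (μ_n·τ_n − τ_data·x̄)/τ₀ = (10.4595·0.419813 − 0.404798·11.3) / 0.015015 = -0.183183/0.015015 ≈ -12.2.

μ₀ = -12.2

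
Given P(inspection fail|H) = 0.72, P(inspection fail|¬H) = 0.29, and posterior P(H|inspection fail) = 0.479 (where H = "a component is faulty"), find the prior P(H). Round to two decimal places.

P(H) = 0.27

Bayes' rule in odds form gives O(H|E) = O(H)·[P(E|H)/P(E|¬H)], hence O(H) = O(H|E)/LR.
Posterior odds = 0.479/(1−0.479) = 0.9194. LR = 0.72/0.29 = 2.4828.
Prior odds = 0.9194/2.4828 = 0.3703, so P(H) = 0.3703/(1+0.3703) ≈ 0.27.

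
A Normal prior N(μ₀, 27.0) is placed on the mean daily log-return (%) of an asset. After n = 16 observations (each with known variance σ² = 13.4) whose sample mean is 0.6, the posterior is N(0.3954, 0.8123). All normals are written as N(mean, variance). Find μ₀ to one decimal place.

With known observation variance, the Normal–Normal posterior has precision τ_n = τ₀ + n/σ² and mean μ_n = (τ₀μ₀ + (n/σ²)x̄)/τ_n.
Here τ₀ = 1/27.0 = 0.037037 and τ_data = 16/13.4 = 1.194030, so τ_n = 1.231067.
Rearranging for μ₀: μ₀ = (μ_n·τ_n − τ_data·x̄)/τ₀ = (0.3954·1.231067 − 1.194030·0.6) / 0.037037 = -0.229654/0.037037 ≈ -6.2.

μ₀ = -6.2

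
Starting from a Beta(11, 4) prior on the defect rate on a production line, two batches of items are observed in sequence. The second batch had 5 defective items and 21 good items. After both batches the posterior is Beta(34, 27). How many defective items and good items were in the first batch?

Sequential conjugate updates are equivalent to a single update on the pooled data, so total successes = posterior α − prior α and total failures = posterior β − prior β.
Total across both batches: 34−11=23 defective items, 27−4=23 good items.
Subtract the second batch: 23−5=18 defective items and 23−21=2 good items.

18 defective items and 2 good items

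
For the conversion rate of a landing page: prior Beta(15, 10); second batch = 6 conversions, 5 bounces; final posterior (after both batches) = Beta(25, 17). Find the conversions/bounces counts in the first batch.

4 conversions and 2 bounces

Sequential conjugate updates are equivalent to a single update on the pooled data, so total successes = posterior α − prior α and total failures = posterior β − prior β.
Total across both batches: 25−15=10 conversions, 17−10=7 bounces.
Subtract the second batch: 10−6=4 conversions and 7−5=2 bounces.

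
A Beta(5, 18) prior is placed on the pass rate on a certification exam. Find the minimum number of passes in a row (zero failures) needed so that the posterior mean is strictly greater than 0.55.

After k passes and 0 failures the posterior is Beta(5+k, 18), with mean (5+k)/(5+18+k).
Set (5+k)/(23+k) > 0.55 and solve: k > (0.55·23 − 5)/(1 − 0.55) = 17.000.
The smallest integer exceeding 17.000 is 18, and checking k=18: (23)/(41) = 0.5610 > 0.55.

k = 18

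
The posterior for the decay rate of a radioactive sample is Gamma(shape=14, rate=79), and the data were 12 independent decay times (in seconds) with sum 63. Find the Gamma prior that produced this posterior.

Gamma(shape=2, rate=16)

For an exponential likelihood with a Gamma(α, β) prior on the rate, n observations with total T give posterior Gamma(α+n, β+T).
So α = 14 − 12 = 2 and β = 79 − 63 = 16.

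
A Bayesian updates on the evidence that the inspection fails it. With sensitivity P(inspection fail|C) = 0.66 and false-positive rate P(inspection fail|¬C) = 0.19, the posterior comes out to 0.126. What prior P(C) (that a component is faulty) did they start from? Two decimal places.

In odds form, posterior odds = prior odds × likelihood ratio, so prior odds = posterior odds ÷ LR.
Posterior odds = 0.126/(1−0.126) = 0.1442. LR = 0.66/0.19 = 3.4737.
Prior odds = 0.1442/3.4737 = 0.0415, so P(C) = 0.0415/(1+0.0415) ≈ 0.04.

P(C) = 0.04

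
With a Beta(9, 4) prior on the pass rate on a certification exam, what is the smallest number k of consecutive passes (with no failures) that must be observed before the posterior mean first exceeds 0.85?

After k passes and 0 failures the posterior is Beta(9+k, 4), with mean (9+k)/(9+4+k).
Set (9+k)/(13+k) > 0.85 and solve: k > (0.85·13 − 9)/(1 − 0.85) = 13.667.
The smallest integer exceeding 13.667 is 14.

k = 14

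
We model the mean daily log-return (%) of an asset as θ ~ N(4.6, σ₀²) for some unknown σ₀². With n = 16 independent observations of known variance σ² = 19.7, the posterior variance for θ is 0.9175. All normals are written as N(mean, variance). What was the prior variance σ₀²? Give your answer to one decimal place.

For the Normal–Normal model with known σ², precisions add: τ_n = τ₀ + n/σ².
So 1/σ₀² = 1/0.9175 − 16/19.7 = 1.089918 − 0.812183 = 0.277735.
Hence σ₀² = 1/0.277735 ≈ 3.6.

σ₀² = 3.6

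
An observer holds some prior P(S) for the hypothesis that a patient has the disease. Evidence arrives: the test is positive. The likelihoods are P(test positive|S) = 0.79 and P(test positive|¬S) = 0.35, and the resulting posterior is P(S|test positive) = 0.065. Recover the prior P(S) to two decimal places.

Bayes' rule in odds form gives O(S|E) = O(S)·[P(E|S)/P(E|¬S)], hence O(S) = O(S|E)/LR.
Posterior odds = 0.065/(1−0.065) = 0.0695. LR = 0.79/0.35 = 2.2571.
Prior odds = 0.0695/2.2571 = 0.0308, so P(S) = 0.0308/(1+0.0308) ≈ 0.03.

P(S) = 0.03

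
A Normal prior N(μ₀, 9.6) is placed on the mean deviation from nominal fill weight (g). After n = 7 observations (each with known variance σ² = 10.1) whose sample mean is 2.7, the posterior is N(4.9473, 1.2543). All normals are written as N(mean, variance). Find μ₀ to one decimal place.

μ₀ = 19.9

The posterior mean is a precision-weighted average: μ_n = (τ₀μ₀ + τ_data·x̄)/(τ₀+τ_data), with τ₀=1/σ₀² and τ_data=n/σ².
Here τ₀ = 1/9.6 = 0.104167 and τ_data = 7/10.1 = 0.693069, so τ_n = 0.797236.
Rearranging for μ₀: μ₀ = (μ_n·τ_n − τ_data·x̄)/τ₀ = (4.9473·0.797236 − 0.693069·2.7) / 0.104167 = 2.072879/0.104167 ≈ 19.9.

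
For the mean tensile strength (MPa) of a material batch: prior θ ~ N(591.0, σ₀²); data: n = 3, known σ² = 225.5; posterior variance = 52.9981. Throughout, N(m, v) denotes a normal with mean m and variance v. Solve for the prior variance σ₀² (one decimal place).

For the Normal–Normal model with known σ², precisions add: τ_n = τ₀ + n/σ².
So 1/σ₀² = 1/52.9981 − 3/225.5 = 0.018869 − 0.013304 = 0.005565.
Hence σ₀² = 1/0.005565 ≈ 179.7.

σ₀² = 179.7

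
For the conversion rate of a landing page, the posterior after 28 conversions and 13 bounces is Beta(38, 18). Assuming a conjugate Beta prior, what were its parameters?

Beta is conjugate to the binomial likelihood: posterior = Beta(α+s, β+f).
Subtract the data counts: 38−28=10, 18−13=5.

Beta(10, 5)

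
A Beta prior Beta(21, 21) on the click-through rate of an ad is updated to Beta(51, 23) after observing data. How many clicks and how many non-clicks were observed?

A Beta(a, b) prior with s successes and f failures in binomial data gives a Beta(a+s, b+f) posterior.
Match parameters: s=51−21=30, f=23−21=2.

30 clicks and 2 non-clicks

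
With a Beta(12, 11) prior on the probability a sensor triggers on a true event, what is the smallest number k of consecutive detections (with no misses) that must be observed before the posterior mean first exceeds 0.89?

After k detections and 0 misses the posterior is Beta(12+k, 11), with mean (12+k)/(12+11+k).
Set (12+k)/(23+k) > 0.89 and solve: k > (0.89·23 − 12)/(1 − 0.89) = 77.000.
The smallest integer exceeding 77.000 is 78, and checking k=78: (90)/(101) = 0.8911 > 0.89.

k = 78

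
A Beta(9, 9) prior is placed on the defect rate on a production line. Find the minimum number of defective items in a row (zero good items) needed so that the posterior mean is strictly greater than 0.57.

After k defective items and 0 good items the posterior is Beta(9+k, 9), with mean (9+k)/(9+9+k).
Set (9+k)/(18+k) > 0.57 and solve: k > (0.57·18 − 9)/(1 − 0.57) = 2.930.
The smallest integer exceeding 2.930 is 3, and checking k=3: (12)/(21) = 0.5714 > 0.57.

k = 3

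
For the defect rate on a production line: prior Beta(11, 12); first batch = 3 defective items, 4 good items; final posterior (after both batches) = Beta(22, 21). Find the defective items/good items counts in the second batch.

Sequential conjugate updates are equivalent to a single update on the pooled data, so total successes = posterior α − prior α and total failures = posterior β − prior β.
Total across both batches: 22−11=11 defective items, 21−12=9 good items.
Subtract the first batch: 11−3=8 defective items and 9−4=5 good items.

8 defective items and 5 good items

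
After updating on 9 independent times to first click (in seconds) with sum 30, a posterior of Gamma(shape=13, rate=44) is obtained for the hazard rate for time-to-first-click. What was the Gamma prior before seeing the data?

Gamma–exponential conjugacy: posterior shape = α + n, posterior rate = β + Σtᵢ.
So α = 13 − 9 = 4 and β = 44 − 30 = 14.

Gamma(shape=4, rate=14)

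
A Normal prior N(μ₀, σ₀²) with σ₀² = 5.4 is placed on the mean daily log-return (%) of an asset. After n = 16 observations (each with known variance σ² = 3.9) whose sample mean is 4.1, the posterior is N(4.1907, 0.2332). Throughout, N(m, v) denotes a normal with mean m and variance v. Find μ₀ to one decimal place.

With known observation variance, the Normal–Normal posterior has precision τ_n = τ₀ + n/σ² and mean μ_n = (τ₀μ₀ + (n/σ²)x̄)/τ_n.
Here τ₀ = 1/5.4 = 0.185185 and τ_data = 16/3.9 = 4.102564, so τ_n = 4.287749.
Rearranging for μ₀: μ₀ = (μ_n·τ_n − τ_data·x̄)/τ₀ = (4.1907·4.287749 − 4.102564·4.1) / 0.185185 = 1.148157/0.185185 ≈ 6.2.

μ₀ = 6.2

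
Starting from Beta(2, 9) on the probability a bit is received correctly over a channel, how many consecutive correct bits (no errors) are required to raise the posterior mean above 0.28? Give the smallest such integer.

k = 2

After k correct bits and 0 errors the posterior is Beta(2+k, 9), with mean (2+k)/(2+9+k).
Set (2+k)/(11+k) > 0.28 and solve: k > (0.28·11 − 2)/(1 − 0.28) = 1.500.
The smallest integer exceeding 1.500 is 2, and checking k=2: (4)/(13) = 0.3077 > 0.28.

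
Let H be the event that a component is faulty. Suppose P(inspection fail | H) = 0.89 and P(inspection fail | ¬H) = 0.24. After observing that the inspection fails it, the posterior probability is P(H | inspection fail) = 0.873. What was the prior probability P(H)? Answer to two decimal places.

P(H) = 0.65

In odds form, posterior odds = prior odds × likelihood ratio, so prior odds = posterior odds ÷ LR.
Posterior odds = 0.873/(1−0.873) = 6.8740. LR = 0.89/0.24 = 3.7083.
Prior odds = 6.8740/3.7083 = 1.8537, so P(H) = 1.8537/(1+1.8537) ≈ 0.65.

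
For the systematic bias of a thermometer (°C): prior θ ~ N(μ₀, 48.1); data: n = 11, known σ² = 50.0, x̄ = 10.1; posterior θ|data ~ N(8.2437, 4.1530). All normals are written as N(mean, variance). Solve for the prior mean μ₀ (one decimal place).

μ₀ = -11.4

With known observation variance, the Normal–Normal posterior has precision τ_n = τ₀ + n/σ² and mean μ_n = (τ₀μ₀ + (n/σ²)x̄)/τ_n.
Here τ₀ = 1/48.1 = 0.020790 and τ_data = 11/50.0 = 0.220000, so τ_n = 0.240790.
Rearranging for μ₀: μ₀ = (μ_n·τ_n − τ_data·x̄)/τ₀ = (8.2437·0.240790 − 0.220000·10.1) / 0.020790 = -0.236999/0.020790 ≈ -11.4.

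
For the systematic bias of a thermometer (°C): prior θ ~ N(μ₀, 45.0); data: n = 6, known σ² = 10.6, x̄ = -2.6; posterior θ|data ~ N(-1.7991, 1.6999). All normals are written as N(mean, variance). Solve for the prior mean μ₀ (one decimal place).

With known observation variance, the Normal–Normal posterior has precision τ_n = τ₀ + n/σ² and mean μ_n = (τ₀μ₀ + (n/σ²)x̄)/τ_n.
Here τ₀ = 1/45.0 = 0.022222 and τ_data = 6/10.6 = 0.566038, so τ_n = 0.588260.
Rearranging for μ₀: μ₀ = (μ_n·τ_n − τ_data·x̄)/τ₀ = (-1.7991·0.588260 − 0.566038·-2.6) / 0.022222 = 0.413360/0.022222 ≈ 18.6.

μ₀ = 18.6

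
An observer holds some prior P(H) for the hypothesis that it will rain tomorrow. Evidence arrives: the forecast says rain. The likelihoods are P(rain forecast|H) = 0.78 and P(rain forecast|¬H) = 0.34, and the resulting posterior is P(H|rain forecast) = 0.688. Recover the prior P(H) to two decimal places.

In odds form, posterior odds = prior odds × likelihood ratio, so prior odds = posterior odds ÷ LR.
Posterior odds = 0.688/(1−0.688) = 2.2051. LR = 0.78/0.34 = 2.2941.
Prior odds = 2.2051/2.2941 = 0.9612, so P(H) = 0.9612/(1+0.9612) ≈ 0.49.

P(H) = 0.49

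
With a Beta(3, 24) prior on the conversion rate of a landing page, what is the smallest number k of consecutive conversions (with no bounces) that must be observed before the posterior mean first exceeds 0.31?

After k conversions and 0 bounces the posterior is Beta(3+k, 24), with mean (3+k)/(3+24+k).
Set (3+k)/(27+k) > 0.31 and solve: k > (0.31·27 − 3)/(1 − 0.31) = 7.783.
The smallest integer exceeding 7.783 is 8.

k = 8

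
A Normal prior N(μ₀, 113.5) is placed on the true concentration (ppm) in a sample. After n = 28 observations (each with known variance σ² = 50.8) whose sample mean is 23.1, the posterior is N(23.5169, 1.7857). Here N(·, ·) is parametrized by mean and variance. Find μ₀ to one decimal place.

With known observation variance, the Normal–Normal posterior has precision τ_n = τ₀ + n/σ² and mean μ_n = (τ₀μ₀ + (n/σ²)x̄)/τ_n.
Here τ₀ = 1/113.5 = 0.008811 and τ_data = 28/50.8 = 0.551181, so τ_n = 0.559992.
Rearranging for μ₀: μ₀ = (μ_n·τ_n − τ_data·x̄)/τ₀ = (23.5169·0.559992 − 0.551181·23.1) / 0.008811 = 0.436995/0.008811 ≈ 49.6.

μ₀ = 49.6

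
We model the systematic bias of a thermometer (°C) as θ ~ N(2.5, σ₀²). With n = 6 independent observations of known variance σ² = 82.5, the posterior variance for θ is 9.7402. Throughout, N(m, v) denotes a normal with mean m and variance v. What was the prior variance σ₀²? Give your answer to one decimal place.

Posterior precision equals prior precision plus data precision: 1/σ_n² = 1/σ₀² + n/σ².
So 1/σ₀² = 1/9.7402 − 6/82.5 = 0.102667 − 0.072727 = 0.029940.
Hence σ₀² = 1/0.029940 ≈ 33.4.

σ₀² = 33.4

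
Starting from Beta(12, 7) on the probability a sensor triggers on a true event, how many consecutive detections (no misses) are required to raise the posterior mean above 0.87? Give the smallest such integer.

After k detections and 0 misses the posterior is Beta(12+k, 7), with mean (12+k)/(12+7+k).
Set (12+k)/(19+k) > 0.87 and solve: k > (0.87·19 − 12)/(1 − 0.87) = 34.846.
The smallest integer exceeding 34.846 is 35.

k = 35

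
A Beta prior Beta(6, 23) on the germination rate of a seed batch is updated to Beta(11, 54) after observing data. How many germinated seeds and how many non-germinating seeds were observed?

A Beta(α, β) prior with s successes and f failures in binomial data gives a Beta(α+s, β+f) posterior.
Match parameters: s=11−6=5, f=54−23=31.

5 germinated seeds and 31 non-germinating seeds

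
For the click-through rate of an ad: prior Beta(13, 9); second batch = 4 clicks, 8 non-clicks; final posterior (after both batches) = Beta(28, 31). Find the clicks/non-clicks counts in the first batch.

Sequential conjugate updates are equivalent to a single update on the pooled data, so total successes = posterior α − prior α and total failures = posterior β − prior β.
Total across both batches: 28−13=15 clicks, 31−9=22 non-clicks.
Subtract the second batch: 15−4=11 clicks and 22−8=14 non-clicks.

11 clicks and 14 non-clicks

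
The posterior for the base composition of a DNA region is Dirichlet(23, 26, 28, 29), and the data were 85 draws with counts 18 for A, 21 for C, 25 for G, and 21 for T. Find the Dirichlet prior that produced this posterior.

Dirichlet(5, 5, 3, 8)

For a Dirichlet(α) prior with multinomial counts c, the posterior is Dirichlet(α + c) componentwise.
Subtract each count from the matching posterior parameter: 23−18=5, 26−21=5, 28−25=3, 29−21=8.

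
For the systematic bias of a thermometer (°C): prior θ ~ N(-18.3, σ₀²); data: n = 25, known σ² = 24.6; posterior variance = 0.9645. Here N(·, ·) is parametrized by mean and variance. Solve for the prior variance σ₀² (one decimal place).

For the Normal–Normal model with known σ², precisions add: τ_n = τ₀ + n/σ².
So 1/σ₀² = 1/0.9645 − 25/24.6 = 1.036807 − 1.016260 = 0.020547.
Hence σ₀² = 1/0.020547 ≈ 48.7.

σ₀² = 48.7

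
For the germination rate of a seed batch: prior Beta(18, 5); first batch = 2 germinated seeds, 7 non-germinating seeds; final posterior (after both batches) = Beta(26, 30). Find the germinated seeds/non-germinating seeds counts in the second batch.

Sequential conjugate updates are equivalent to a single update on the pooled data, so total successes = posterior α − prior α and total failures = posterior β − prior β.
Total across both batches: 26−18=8 germinated seeds, 30−5=25 non-germinating seeds.
Subtract the first batch: 8−2=6 germinated seeds and 25−7=18 non-germinating seeds.

6 germinated seeds and 18 non-germinating seeds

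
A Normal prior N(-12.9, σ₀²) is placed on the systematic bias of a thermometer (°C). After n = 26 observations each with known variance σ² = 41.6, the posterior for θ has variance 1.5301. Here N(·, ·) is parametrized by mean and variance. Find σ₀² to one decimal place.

σ₀² = 35.0

Posterior precision equals prior precision plus data precision: 1/σ_n² = 1/σ₀² + n/σ².
So 1/σ₀² = 1/1.5301 − 26/41.6 = 0.653552 − 0.625000 = 0.028552.
Hence σ₀² = 1/0.028552 ≈ 35.0.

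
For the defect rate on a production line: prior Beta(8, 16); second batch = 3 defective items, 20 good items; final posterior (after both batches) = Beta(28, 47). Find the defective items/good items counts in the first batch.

17 defective items and 11 good items

Because Beta–binomial updating is additive in the counts, the combined data contributed (α_post−α_prior, β_post−β_prior) successes and failures.
Total across both batches: 28−8=20 defective items, 47−16=31 good items.
Subtract the second batch: 20−3=17 defective items and 31−20=11 good items.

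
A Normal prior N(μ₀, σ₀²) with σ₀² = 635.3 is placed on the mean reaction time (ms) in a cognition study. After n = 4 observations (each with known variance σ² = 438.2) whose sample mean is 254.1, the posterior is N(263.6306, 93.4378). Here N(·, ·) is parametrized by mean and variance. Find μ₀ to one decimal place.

The posterior mean is a precision-weighted average: μ_n = (τ₀μ₀ + τ_data·x̄)/(τ₀+τ_data), with τ₀=1/σ₀² and τ_data=n/σ².
Here τ₀ = 1/635.3 = 0.001574 and τ_data = 4/438.2 = 0.009128, so τ_n = 0.010702.
Rearranging for μ₀: μ₀ = (μ_n·τ_n − τ_data·x̄)/τ₀ = (263.6306·0.010702 − 0.009128·254.1) / 0.001574 = 0.501950/0.001574 ≈ 318.9.

μ₀ = 318.9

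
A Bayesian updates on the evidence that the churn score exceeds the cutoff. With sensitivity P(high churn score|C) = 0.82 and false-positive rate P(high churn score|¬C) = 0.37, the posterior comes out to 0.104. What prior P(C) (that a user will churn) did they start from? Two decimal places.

P(C) = 0.05

In odds form, posterior odds = prior odds × likelihood ratio, so prior odds = posterior odds ÷ LR.
Posterior odds = 0.104/(1−0.104) = 0.1161. LR = 0.82/0.37 = 2.2162.
Prior odds = 0.1161/2.2162 = 0.0524, so P(C) = 0.0524/(1+0.0524) ≈ 0.05.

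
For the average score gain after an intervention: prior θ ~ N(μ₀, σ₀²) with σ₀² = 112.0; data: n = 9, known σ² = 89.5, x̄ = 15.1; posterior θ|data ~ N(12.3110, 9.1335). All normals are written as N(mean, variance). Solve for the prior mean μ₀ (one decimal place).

With known observation variance, the Normal–Normal posterior has precision τ_n = τ₀ + n/σ² and mean μ_n = (τ₀μ₀ + (n/σ²)x̄)/τ_n.
Here τ₀ = 1/112.0 = 0.008929 and τ_data = 9/89.5 = 0.100559, so τ_n = 0.109488.
Rearranging for μ₀: μ₀ = (μ_n·τ_n − τ_data·x̄)/τ₀ = (12.3110·0.109488 − 0.100559·15.1) / 0.008929 = -0.170534/0.008929 ≈ -19.1.

μ₀ = -19.1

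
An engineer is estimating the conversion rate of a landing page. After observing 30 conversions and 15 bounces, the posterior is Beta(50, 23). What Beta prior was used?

Beta is conjugate to the binomial likelihood: posterior = Beta(α+s, β+f).
Subtract the data counts: 50−30=20, 23−15=8.

Beta(20, 8)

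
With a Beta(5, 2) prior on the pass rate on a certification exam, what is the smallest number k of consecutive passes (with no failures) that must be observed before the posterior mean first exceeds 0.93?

k = 22

After k passes and 0 failures the posterior is Beta(5+k, 2), with mean (5+k)/(5+2+k).
Set (5+k)/(7+k) > 0.93 and solve: k > (0.93·7 − 5)/(1 − 0.93) = 21.571.
The smallest integer exceeding 21.571 is 22.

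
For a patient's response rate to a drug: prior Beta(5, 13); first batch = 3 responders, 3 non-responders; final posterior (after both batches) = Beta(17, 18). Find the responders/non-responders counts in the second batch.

9 responders and 2 non-responders

Sequential conjugate updates are equivalent to a single update on the pooled data, so total successes = posterior α − prior α and total failures = posterior β − prior β.
Total across both batches: 17−5=12 responders, 18−13=5 non-responders.
Subtract the first batch: 12−3=9 responders and 5−3=2 non-responders.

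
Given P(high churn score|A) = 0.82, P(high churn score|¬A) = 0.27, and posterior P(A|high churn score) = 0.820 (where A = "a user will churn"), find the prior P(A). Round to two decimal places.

Bayes' rule in odds form gives O(A|E) = O(A)·[P(E|A)/P(E|¬A)], hence O(A) = O(A|E)/LR.
Posterior odds = 0.820/(1−0.820) = 4.5556. LR = 0.82/0.27 = 3.0370.
Prior odds = 4.5556/3.0370 = 1.5000, so P(A) = 1.5000/(1+1.5000) ≈ 0.60.

P(A) = 0.60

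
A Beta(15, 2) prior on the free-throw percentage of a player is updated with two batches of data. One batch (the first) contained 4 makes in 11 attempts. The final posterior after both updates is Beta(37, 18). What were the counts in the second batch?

Sequential conjugate updates are equivalent to a single update on the pooled data, so total successes = posterior α − prior α and total failures = posterior β − prior β.
Total across both batches: 37−15=22 makes, 18−2=16 misses.
Subtract the first batch: 22−4=18 makes and 16−7=9 misses.

18 makes and 9 misses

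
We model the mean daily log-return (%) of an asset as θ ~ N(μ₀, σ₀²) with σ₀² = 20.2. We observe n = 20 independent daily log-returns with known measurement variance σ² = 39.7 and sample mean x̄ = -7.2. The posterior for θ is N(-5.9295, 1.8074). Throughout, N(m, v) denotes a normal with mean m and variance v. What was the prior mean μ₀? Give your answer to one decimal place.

The posterior mean is a precision-weighted average: μ_n = (τ₀μ₀ + τ_data·x̄)/(τ₀+τ_data), with τ₀=1/σ₀² and τ_data=n/σ².
Here τ₀ = 1/20.2 = 0.049505 and τ_data = 20/39.7 = 0.503778, so τ_n = 0.553283.
Rearranging for μ₀: μ₀ = (μ_n·τ_n − τ_data·x̄)/τ₀ = (-5.9295·0.553283 − 0.503778·-7.2) / 0.049505 = 0.346510/0.049505 ≈ 7.0.

μ₀ = 7.0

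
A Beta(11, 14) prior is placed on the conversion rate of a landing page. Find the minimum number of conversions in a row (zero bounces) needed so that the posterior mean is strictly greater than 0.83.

k = 58

After k conversions and 0 bounces the posterior is Beta(11+k, 14), with mean (11+k)/(11+14+k).
Set (11+k)/(25+k) > 0.83 and solve: k > (0.83·25 − 11)/(1 − 0.83) = 57.353.
The smallest integer exceeding 57.353 is 58, and checking k=58: (69)/(83) = 0.8313 > 0.83.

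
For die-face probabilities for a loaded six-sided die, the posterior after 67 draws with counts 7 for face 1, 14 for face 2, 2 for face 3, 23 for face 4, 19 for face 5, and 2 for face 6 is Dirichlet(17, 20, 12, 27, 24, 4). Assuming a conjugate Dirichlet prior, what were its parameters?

For a Dirichlet(α) prior with multinomial counts c, the posterior is Dirichlet(α + c) componentwise.
Subtract each count from the matching posterior parameter: 17−7=10, 20−14=6, 12−2=10, 27−23=4, 24−19=5, 4−2=2.

Dirichlet(10, 6, 10, 4, 5, 2)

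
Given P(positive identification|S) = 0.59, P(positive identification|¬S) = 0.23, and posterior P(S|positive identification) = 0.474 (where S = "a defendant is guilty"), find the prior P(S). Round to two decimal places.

P(S) = 0.26

Bayes' rule in odds form gives O(S|E) = O(S)·[P(E|S)/P(E|¬S)], hence O(S) = O(S|E)/LR.
Posterior odds = 0.474/(1−0.474) = 0.9011. LR = 0.59/0.23 = 2.5652.
Prior odds = 0.9011/2.5652 = 0.3513, so P(S) = 0.3513/(1+0.3513) ≈ 0.26.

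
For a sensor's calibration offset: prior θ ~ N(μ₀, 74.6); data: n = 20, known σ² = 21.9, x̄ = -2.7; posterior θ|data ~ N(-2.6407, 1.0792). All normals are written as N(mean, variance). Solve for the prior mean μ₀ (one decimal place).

The posterior mean is a precision-weighted average: μ_n = (τ₀μ₀ + τ_data·x̄)/(τ₀+τ_data), with τ₀=1/σ₀² and τ_data=n/σ².
Here τ₀ = 1/74.6 = 0.013405 and τ_data = 20/21.9 = 0.913242, so τ_n = 0.926647.
Rearranging for μ₀: μ₀ = (μ_n·τ_n − τ_data·x̄)/τ₀ = (-2.6407·0.926647 − 0.913242·-2.7) / 0.013405 = 0.018757/0.013405 ≈ 1.4.

μ₀ = 1.4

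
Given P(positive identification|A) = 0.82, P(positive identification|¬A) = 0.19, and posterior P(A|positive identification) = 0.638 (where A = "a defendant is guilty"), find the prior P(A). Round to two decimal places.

P(A) = 0.29

In odds form, posterior odds = prior odds × likelihood ratio, so prior odds = posterior odds ÷ LR.
Posterior odds = 0.638/(1−0.638) = 1.7624. LR = 0.82/0.19 = 4.3158.
Prior odds = 1.7624/4.3158 = 0.4084, so P(A) = 0.4084/(1+0.4084) ≈ 0.29.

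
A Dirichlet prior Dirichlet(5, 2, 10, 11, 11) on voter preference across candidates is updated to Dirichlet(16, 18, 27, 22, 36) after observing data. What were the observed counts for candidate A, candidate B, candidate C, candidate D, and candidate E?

counts (11, 16, 17, 11, 25)

For a Dirichlet(α) prior with multinomial counts c, the posterior is Dirichlet(α + c) componentwise.
Counts are posterior − prior componentwise: 16−5=11, 18−2=16, 27−10=17, 22−11=11, 36−11=25.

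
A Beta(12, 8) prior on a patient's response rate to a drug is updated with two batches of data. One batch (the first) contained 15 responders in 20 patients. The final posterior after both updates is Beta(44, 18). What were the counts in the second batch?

Because Beta–binomial updating is additive in the counts, the combined data contributed (α_post−α_prior, β_post−β_prior) successes and failures.
Total across both batches: 44−12=32 responders, 18−8=10 non-responders.
Subtract the first batch: 32−15=17 responders and 10−5=5 non-responders.

17 responders and 5 non-responders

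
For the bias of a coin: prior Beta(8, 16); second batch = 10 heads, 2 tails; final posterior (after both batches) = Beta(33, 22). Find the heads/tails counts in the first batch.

15 heads and 4 tails

Sequential conjugate updates are equivalent to a single update on the pooled data, so total successes = posterior α − prior α and total failures = posterior β − prior β.
Total across both batches: 33−8=25 heads, 22−16=6 tails.
Subtract the second batch: 25−10=15 heads and 6−2=4 tails.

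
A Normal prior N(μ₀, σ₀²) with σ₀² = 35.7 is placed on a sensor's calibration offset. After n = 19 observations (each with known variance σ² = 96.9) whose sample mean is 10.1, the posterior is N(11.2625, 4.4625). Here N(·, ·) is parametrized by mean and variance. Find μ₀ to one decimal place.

μ₀ = 19.4

With known observation variance, the Normal–Normal posterior has precision τ_n = τ₀ + n/σ² and mean μ_n = (τ₀μ₀ + (n/σ²)x̄)/τ_n.
Here τ₀ = 1/35.7 = 0.028011 and τ_data = 19/96.9 = 0.196078, so τ_n = 0.224089.
Rearranging for μ₀: μ₀ = (μ_n·τ_n − τ_data·x̄)/τ₀ = (11.2625·0.224089 − 0.196078·10.1) / 0.028011 = 0.543415/0.028011 ≈ 19.4.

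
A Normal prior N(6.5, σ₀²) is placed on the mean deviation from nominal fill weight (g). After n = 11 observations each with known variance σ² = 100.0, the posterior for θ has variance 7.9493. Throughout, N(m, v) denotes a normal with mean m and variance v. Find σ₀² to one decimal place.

Posterior precision equals prior precision plus data precision: 1/σ_n² = 1/σ₀² + n/σ².
So 1/σ₀² = 1/7.9493 − 11/100.0 = 0.125797 − 0.110000 = 0.015797.
Hence σ₀² = 1/0.015797 ≈ 63.3.

σ₀² = 63.3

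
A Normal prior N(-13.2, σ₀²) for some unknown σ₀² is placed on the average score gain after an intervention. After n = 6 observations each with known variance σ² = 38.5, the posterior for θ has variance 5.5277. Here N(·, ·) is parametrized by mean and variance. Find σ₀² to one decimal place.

σ₀² = 39.9

Posterior precision equals prior precision plus data precision: 1/σ_n² = 1/σ₀² + n/σ².
So 1/σ₀² = 1/5.5277 − 6/38.5 = 0.180907 − 0.155844 = 0.025063.
Hence σ₀² = 1/0.025063 ≈ 39.9.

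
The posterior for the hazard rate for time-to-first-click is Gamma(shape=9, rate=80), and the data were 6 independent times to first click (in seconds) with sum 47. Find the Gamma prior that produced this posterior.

Gamma–exponential conjugacy: posterior shape = α + n, posterior rate = β + Σtᵢ.
So α = 9 − 6 = 3 and β = 80 − 47 = 33.

Gamma(shape=3, rate=33)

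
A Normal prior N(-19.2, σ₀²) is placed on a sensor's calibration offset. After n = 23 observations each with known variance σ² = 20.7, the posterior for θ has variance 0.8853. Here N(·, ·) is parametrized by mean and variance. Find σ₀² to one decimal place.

Posterior precision equals prior precision plus data precision: 1/σ_n² = 1/σ₀² + n/σ².
So 1/σ₀² = 1/0.8853 − 23/20.7 = 1.129561 − 1.111111 = 0.018450.
Hence σ₀² = 1/0.018450 ≈ 54.2.

σ₀² = 54.2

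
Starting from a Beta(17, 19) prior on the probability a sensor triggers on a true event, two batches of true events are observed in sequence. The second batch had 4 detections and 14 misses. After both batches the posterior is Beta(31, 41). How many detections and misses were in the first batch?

Because Beta–binomial updating is additive in the counts, the combined data contributed (α_post−α_prior, β_post−β_prior) successes and failures.
Total across both batches: 31−17=14 detections, 41−19=22 misses.
Subtract the second batch: 14−4=10 detections and 22−14=8 misses.

10 detections and 8 misses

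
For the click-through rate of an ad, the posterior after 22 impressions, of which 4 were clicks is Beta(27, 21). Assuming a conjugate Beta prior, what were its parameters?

Beta(23, 3)

Under Beta–binomial conjugacy the posterior parameters are (a+s, b+f).
Subtract the data counts: 27−4=23, 21−18=3.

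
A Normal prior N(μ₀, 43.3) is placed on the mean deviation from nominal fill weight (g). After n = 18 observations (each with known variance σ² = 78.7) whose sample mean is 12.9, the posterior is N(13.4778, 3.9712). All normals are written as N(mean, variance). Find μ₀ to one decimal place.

μ₀ = 19.2

With known observation variance, the Normal–Normal posterior has precision τ_n = τ₀ + n/σ² and mean μ_n = (τ₀μ₀ + (n/σ²)x̄)/τ_n.
Here τ₀ = 1/43.3 = 0.023095 and τ_data = 18/78.7 = 0.228717, so τ_n = 0.251812.
Rearranging for μ₀: μ₀ = (μ_n·τ_n − τ_data·x̄)/τ₀ = (13.4778·0.251812 − 0.228717·12.9) / 0.023095 = 0.443422/0.023095 ≈ 19.2.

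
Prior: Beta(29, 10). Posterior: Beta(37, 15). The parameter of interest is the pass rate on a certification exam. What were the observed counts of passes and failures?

8 passes and 5 failures

A Beta(a, b) prior with s successes and f failures in binomial data gives a Beta(a+s, b+f) posterior.
Match parameters: s=37−29=8, f=15−10=5.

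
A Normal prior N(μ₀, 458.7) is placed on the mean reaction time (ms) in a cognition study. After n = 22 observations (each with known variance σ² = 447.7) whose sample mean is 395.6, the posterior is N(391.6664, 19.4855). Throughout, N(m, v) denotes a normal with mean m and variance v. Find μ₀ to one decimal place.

μ₀ = 303.0

With known observation variance, the Normal–Normal posterior has precision τ_n = τ₀ + n/σ² and mean μ_n = (τ₀μ₀ + (n/σ²)x̄)/τ_n.
Here τ₀ = 1/458.7 = 0.002180 and τ_data = 22/447.7 = 0.049140, so τ_n = 0.051320.
Rearranging for μ₀: μ₀ = (μ_n·τ_n − τ_data·x̄)/τ₀ = (391.6664·0.051320 − 0.049140·395.6) / 0.002180 = 0.660536/0.002180 ≈ 303.0.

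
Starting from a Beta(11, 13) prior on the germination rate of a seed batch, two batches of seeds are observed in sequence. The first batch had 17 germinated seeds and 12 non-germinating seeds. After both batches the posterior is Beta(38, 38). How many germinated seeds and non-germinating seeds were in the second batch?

10 germinated seeds and 13 non-germinating seeds

Because Beta–binomial updating is additive in the counts, the combined data contributed (α_post−α_prior, β_post−β_prior) successes and failures.
Total across both batches: 38−11=27 germinated seeds, 38−13=25 non-germinating seeds.
Subtract the first batch: 27−17=10 germinated seeds and 25−12=13 non-germinating seeds.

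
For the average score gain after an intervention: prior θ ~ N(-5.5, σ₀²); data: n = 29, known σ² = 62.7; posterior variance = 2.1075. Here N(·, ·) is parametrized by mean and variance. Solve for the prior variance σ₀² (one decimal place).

σ₀² = 83.5

Posterior precision equals prior precision plus data precision: 1/σ_n² = 1/σ₀² + n/σ².
So 1/σ₀² = 1/2.1075 − 29/62.7 = 0.474496 − 0.462520 = 0.011976.
Hence σ₀² = 1/0.011976 ≈ 83.5.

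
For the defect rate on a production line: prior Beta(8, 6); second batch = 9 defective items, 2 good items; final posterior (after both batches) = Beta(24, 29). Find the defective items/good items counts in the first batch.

Sequential conjugate updates are equivalent to a single update on the pooled data, so total successes = posterior α − prior α and total failures = posterior β − prior β.
Total across both batches: 24−8=16 defective items, 29−6=23 good items.
Subtract the second batch: 16−9=7 defective items and 23−2=21 good items.

7 defective items and 21 good items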